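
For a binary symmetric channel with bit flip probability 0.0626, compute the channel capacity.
0.6623 bits

For a binary symmetric channel (BSC) with error probability p:
Capacity C = 1 - H(p) bits per symbol

where H(p) = -p log₂(p) - (1-p) log₂(1-p) is the binary entropy function.

H(0.0626) = 0.3377 bits
C = 1 - 0.3377 = 0.6623 bits per symbol

This means we can reliably transmit up to 0.6623 bits of information per channel use.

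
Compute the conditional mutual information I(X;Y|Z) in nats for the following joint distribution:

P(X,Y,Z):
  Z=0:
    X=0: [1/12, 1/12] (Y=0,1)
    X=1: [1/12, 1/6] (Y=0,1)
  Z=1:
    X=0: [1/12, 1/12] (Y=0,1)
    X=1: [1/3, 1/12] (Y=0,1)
0.0307 nats

Conditional mutual information: I(X;Y|Z) = H(X|Z) + H(Y|Z) - H(X,Y|Z)

H(Z) = 0.6792
H(X,Z) = 1.3086 → H(X|Z) = 0.6294
H(Y,Z) = 1.3086 → H(Y|Z) = 0.6294
H(X,Y,Z) = 1.9073 → H(X,Y|Z) = 1.2281

I(X;Y|Z) = 0.6294 + 0.6294 - 1.2281 = 0.0307 nats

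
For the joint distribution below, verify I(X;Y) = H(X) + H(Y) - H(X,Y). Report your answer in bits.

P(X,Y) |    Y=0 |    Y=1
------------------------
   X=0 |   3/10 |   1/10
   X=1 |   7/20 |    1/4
I(X;Y) = 0.0216 bits

Mutual information has multiple equivalent forms:
- I(X;Y) = H(X) - H(X|Y)
- I(X;Y) = H(Y) - H(Y|X)
- I(X;Y) = H(X) + H(Y) - H(X,Y)

Computing all quantities:
H(X) = 0.9710, H(Y) = 0.9341, H(X,Y) = 1.8834
H(X|Y) = 0.9493, H(Y|X) = 0.9124

Verification:
H(X) - H(X|Y) = 0.9710 - 0.9493 = 0.0216
H(Y) - H(Y|X) = 0.9341 - 0.9124 = 0.0216
H(X) + H(Y) - H(X,Y) = 0.9710 + 0.9341 - 1.8834 = 0.0216

All forms give I(X;Y) = 0.0216 bits. ✓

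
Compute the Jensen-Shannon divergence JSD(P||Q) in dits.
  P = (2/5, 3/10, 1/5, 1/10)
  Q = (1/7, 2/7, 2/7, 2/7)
0.0256 dits

Jensen-Shannon divergence is:
JSD(P||Q) = 0.5 × D_KL(P||M) + 0.5 × D_KL(Q||M)
where M = 0.5 × (P + Q) is the mixture distribution.

M = 0.5 × (2/5, 3/10, 1/5, 1/10) + 0.5 × (1/7, 2/7, 2/7, 2/7) = (0.271429, 0.292857, 0.242857, 0.192857)

D_KL(P||M) = 0.0251 dits
D_KL(Q||M) = 0.0261 dits

JSD(P||Q) = 0.5 × 0.0251 + 0.5 × 0.0261 = 0.0256 dits

Unlike KL divergence, JSD is symmetric and bounded: 0 ≤ JSD ≤ log(2).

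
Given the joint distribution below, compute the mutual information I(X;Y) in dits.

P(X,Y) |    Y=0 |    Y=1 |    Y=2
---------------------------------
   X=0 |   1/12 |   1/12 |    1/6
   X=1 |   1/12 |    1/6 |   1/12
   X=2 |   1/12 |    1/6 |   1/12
0.0164 dits

Mutual information: I(X;Y) = H(X) + H(Y) - H(X,Y)

Marginals:
P(X) = (1/3, 1/3, 1/3), H(X) = 0.4771 dits
P(Y) = (1/4, 5/12, 1/3), H(Y) = 0.4680 dits

Joint entropy: H(X,Y) = 0.9287 dits

I(X;Y) = 0.4771 + 0.4680 - 0.9287 = 0.0164 dits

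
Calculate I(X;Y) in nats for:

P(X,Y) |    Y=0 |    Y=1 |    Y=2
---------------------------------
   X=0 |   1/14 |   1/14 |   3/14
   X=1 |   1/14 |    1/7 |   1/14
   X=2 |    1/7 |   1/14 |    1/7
0.0658 nats

Mutual information: I(X;Y) = H(X) + H(Y) - H(X,Y)

Marginals:
P(X) = (5/14, 2/7, 5/14), H(X) = 1.0934 nats
P(Y) = (2/7, 2/7, 3/7), H(Y) = 1.0790 nats

Joint entropy: H(X,Y) = 2.1066 nats

I(X;Y) = 1.0934 + 1.0790 - 2.1066 = 0.0658 nats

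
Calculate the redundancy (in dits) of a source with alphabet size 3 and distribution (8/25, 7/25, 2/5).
0.0048 dits

Redundancy measures how far a source is from maximum entropy:
R = H_max - H(X)

Maximum entropy for 3 symbols: H_max = log_10(3) = 0.4771 dits
Actual entropy: H(X) = 0.4723 dits
Redundancy: R = 0.4771 - 0.4723 = 0.0048 dits

This redundancy represents potential for compression: the source could be compressed by 0.0048 dits per symbol.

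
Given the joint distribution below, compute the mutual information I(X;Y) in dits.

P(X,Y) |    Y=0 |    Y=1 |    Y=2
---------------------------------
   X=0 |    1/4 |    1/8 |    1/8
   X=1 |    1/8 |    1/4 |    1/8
0.0184 dits

Mutual information: I(X;Y) = H(X) + H(Y) - H(X,Y)

Marginals:
P(X) = (1/2, 1/2), H(X) = 0.3010 dits
P(Y) = (3/8, 3/8, 1/4), H(Y) = 0.4700 dits

Joint entropy: H(X,Y) = 0.7526 dits

I(X;Y) = 0.3010 + 0.4700 - 0.7526 = 0.0184 dits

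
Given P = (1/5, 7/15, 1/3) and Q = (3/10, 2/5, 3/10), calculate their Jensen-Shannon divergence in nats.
0.0068 nats

Jensen-Shannon divergence is:
JSD(P||Q) = 0.5 × D_KL(P||M) + 0.5 × D_KL(Q||M)
where M = 0.5 × (P + Q) is the mixture distribution.

M = 0.5 × (1/5, 7/15, 1/3) + 0.5 × (3/10, 2/5, 3/10) = (1/4, 13/30, 0.316667)

D_KL(P||M) = 0.0071 nats
D_KL(Q||M) = 0.0065 nats

JSD(P||Q) = 0.5 × 0.0071 + 0.5 × 0.0065 = 0.0068 nats

Unlike KL divergence, JSD is symmetric and bounded: 0 ≤ JSD ≤ log(2).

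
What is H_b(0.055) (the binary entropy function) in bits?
0.3073 bits

The binary entropy function is:
H(p) = -p log(p) - (1-p) log(1-p)

H(0.055) = -0.055 × log_2(0.055) - 0.945 × log_2(0.945)
H(0.055) = 0.3073 bits

Note: Binary entropy is maximized at p=0.5 (H=1 bit) and minimized at p=0 or p=1 (H=0).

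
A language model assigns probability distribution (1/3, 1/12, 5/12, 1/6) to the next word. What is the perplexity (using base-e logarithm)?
3.4442

Perplexity is e^H (or exp(H) for natural log).

First, H = -Σ p log p = 1.2367 nats
Perplexity = e^1.2367 = 3.4442

Interpretation: The model's uncertainty is equivalent to choosing uniformly among 3.4 options.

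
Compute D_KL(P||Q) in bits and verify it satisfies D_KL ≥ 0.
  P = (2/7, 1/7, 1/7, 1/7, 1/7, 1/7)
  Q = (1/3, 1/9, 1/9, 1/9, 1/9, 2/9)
0.0526 bits

KL divergence satisfies the Gibbs inequality: D_KL(P||Q) ≥ 0 for all distributions P, Q.

D_KL(P||Q) = Σ p(x) log(p(x)/q(x))
Term by term:
  x=0: 2/7 × log_2[(2/7)/(1/3)] = -0.0635
  x=1: 1/7 × log_2[(1/7)/(1/9)] = 0.0518
  x=2: 1/7 × log_2[(1/7)/(1/9)] = 0.0518
  x=3: 1/7 × log_2[(1/7)/(1/9)] = 0.0518
  x=4: 1/7 × log_2[(1/7)/(1/9)] = 0.0518
  x=5: 1/7 × log_2[(1/7)/(2/9)] = -0.0911
D_KL(P||Q) = 0.0526 bits

D_KL(P||Q) = 0.0526 ≥ 0 ✓

This non-negativity is a fundamental property: relative entropy cannot be negative because it measures how different Q is from P.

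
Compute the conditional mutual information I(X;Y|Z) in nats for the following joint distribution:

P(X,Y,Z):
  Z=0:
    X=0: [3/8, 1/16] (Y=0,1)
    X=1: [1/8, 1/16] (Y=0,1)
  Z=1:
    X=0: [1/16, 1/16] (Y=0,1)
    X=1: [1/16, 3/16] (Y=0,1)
0.0254 nats

Conditional mutual information: I(X;Y|Z) = H(X|Z) + H(Y|Z) - H(X,Y|Z)

H(Z) = 0.6616
H(X,Z) = 1.2820 → H(X|Z) = 0.6205
H(Y,Z) = 1.2130 → H(Y|Z) = 0.5514
H(X,Y,Z) = 1.8080 → H(X,Y|Z) = 1.1465

I(X;Y|Z) = 0.6205 + 0.5514 - 1.1465 = 0.0254 nats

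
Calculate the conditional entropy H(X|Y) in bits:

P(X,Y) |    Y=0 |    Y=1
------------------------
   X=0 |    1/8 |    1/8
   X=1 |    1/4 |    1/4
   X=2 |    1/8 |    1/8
1.5000 bits

Using the chain rule: H(X|Y) = H(X,Y) - H(Y)

First, compute H(X,Y) = 2.5000 bits

Marginal P(Y) = (1/2, 1/2)
H(Y) = 1.0000 bits

H(X|Y) = H(X,Y) - H(Y) = 2.5000 - 1.0000 = 1.5000 bits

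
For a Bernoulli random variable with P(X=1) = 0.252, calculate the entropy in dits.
0.2452 dits

The binary entropy function is:
H(p) = -p log(p) - (1-p) log(1-p)

H(0.252) = -0.252 × log_10(0.252) - 0.748 × log_10(0.748)
H(0.252) = 0.2452 dits

Note: Binary entropy is maximized at p=0.5 (H=1 bit) and minimized at p=0 or p=1 (H=0).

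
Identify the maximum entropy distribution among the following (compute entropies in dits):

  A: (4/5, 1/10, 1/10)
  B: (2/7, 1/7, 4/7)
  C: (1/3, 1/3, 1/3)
C

For a discrete distribution over n outcomes, entropy is maximized by the uniform distribution.

Computing entropies:
H(A) = 0.2775 dits
H(B) = 0.4151 dits
H(C) = 0.4771 dits

The uniform distribution (where all probabilities equal 1/3) achieves the maximum entropy of log_10(3) = 0.4771 dits.

Distribution C has the highest entropy.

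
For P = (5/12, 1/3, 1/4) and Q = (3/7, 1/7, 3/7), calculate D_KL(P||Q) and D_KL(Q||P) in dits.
D_KL(P||Q) = 0.0590, D_KL(Q||P) = 0.0530

KL divergence is not symmetric: D_KL(P||Q) ≠ D_KL(Q||P) in general.

D_KL(P||Q) = 0.0590 dits
D_KL(Q||P) = 0.0530 dits

No, they are not equal!

This asymmetry is why KL divergence is not a true distance metric.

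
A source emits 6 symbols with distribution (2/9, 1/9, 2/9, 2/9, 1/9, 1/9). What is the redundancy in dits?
0.0246 dits

Redundancy measures how far a source is from maximum entropy:
R = H_max - H(X)

Maximum entropy for 6 symbols: H_max = log_10(6) = 0.7782 dits
Actual entropy: H(X) = 0.7536 dits
Redundancy: R = 0.7782 - 0.7536 = 0.0246 dits

This redundancy represents potential for compression: the source could be compressed by 0.0246 dits per symbol.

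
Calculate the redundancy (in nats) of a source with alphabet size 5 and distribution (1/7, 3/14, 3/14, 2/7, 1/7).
0.0353 nats

Redundancy measures how far a source is from maximum entropy:
R = H_max - H(X)

Maximum entropy for 5 symbols: H_max = log_e(5) = 1.6094 nats
Actual entropy: H(X) = 1.5741 nats
Redundancy: R = 1.6094 - 1.5741 = 0.0353 nats

This redundancy represents potential for compression: the source could be compressed by 0.0353 nats per symbol.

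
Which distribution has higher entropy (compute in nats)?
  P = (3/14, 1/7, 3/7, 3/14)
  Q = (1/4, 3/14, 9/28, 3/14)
Q

Computing entropies in nats:
H(P) = 1.3013
H(Q) = 1.3716

Distribution Q has higher entropy.

Intuition: The distribution closer to uniform (more spread out) has higher entropy.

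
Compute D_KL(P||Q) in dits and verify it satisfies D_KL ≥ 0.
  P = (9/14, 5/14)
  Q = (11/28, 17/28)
0.0552 dits

KL divergence satisfies the Gibbs inequality: D_KL(P||Q) ≥ 0 for all distributions P, Q.

D_KL(P||Q) = Σ p(x) log(p(x)/q(x))
Term by term:
  x=0: 9/14 × log_10[(9/14)/(11/28)] = 0.1375
  x=1: 5/14 × log_10[(5/14)/(17/28)] = -0.0823
D_KL(P||Q) = 0.0552 dits

D_KL(P||Q) = 0.0552 ≥ 0 ✓

This non-negativity is a fundamental property: relative entropy cannot be negative because it measures how different Q is from P.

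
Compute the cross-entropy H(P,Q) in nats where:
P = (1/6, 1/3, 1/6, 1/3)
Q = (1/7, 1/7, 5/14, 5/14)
1.4878 nats

Cross-entropy: H(P,Q) = -Σ p(x) log q(x)

Alternatively: H(P,Q) = H(P) + D_KL(P||Q)
H(P) = 1.3297 nats
D_KL(P||Q) = 0.1581 nats

H(P,Q) = 1.3297 + 0.1581 = 1.4878 nats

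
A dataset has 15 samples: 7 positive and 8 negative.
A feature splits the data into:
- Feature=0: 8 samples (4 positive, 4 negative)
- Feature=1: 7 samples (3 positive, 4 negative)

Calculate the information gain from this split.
0.0037 bits

Information Gain = H(Y) - H(Y|Feature)

Before split:
P(positive) = 7/15 = 0.4667
H(Y) = 0.9968 bits

After split:
Feature=0: H = 1.0000 bits (weight = 8/15)
Feature=1: H = 0.9852 bits (weight = 7/15)
H(Y|Feature) = (8/15)×1.0000 + (7/15)×0.9852 = 0.9931 bits

Information Gain = 0.9968 - 0.9931 = 0.0037 bits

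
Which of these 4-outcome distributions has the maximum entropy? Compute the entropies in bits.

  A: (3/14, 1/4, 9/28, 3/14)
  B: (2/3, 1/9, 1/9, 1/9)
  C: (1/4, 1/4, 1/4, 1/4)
C

For a discrete distribution over n outcomes, entropy is maximized by the uniform distribution.

Computing entropies:
H(A) = 1.9788 bits
H(B) = 1.4466 bits
H(C) = 2.0000 bits

The uniform distribution (where all probabilities equal 1/4) achieves the maximum entropy of log_2(4) = 2.0000 bits.

Distribution C has the highest entropy.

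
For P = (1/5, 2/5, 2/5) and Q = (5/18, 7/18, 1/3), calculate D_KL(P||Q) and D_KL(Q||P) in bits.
D_KL(P||Q) = 0.0267, D_KL(Q||P) = 0.0282

KL divergence is not symmetric: D_KL(P||Q) ≠ D_KL(Q||P) in general.

D_KL(P||Q) = 0.0267 bits
D_KL(Q||P) = 0.0282 bits

No, they are not equal!

This asymmetry is why KL divergence is not a true distance metric.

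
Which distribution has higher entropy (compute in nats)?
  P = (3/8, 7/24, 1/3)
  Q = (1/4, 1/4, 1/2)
P

Computing entropies in nats:
H(P) = 1.0934
H(Q) = 1.0397

Distribution P has higher entropy.

Intuition: The distribution closer to uniform (more spread out) has higher entropy.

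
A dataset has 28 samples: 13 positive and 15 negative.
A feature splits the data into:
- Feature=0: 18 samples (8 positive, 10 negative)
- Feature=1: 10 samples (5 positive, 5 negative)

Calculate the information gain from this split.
0.0021 bits

Information Gain = H(Y) - H(Y|Feature)

Before split:
P(positive) = 13/28 = 0.4643
H(Y) = 0.9963 bits

After split:
Feature=0: H = 0.9911 bits (weight = 18/28)
Feature=1: H = 1.0000 bits (weight = 10/28)
H(Y|Feature) = (18/28)×0.9911 + (10/28)×1.0000 = 0.9943 bits

Information Gain = 0.9963 - 0.9943 = 0.0021 bits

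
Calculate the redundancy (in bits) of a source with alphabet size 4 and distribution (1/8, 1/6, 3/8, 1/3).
0.1352 bits

Redundancy measures how far a source is from maximum entropy:
R = H_max - H(X)

Maximum entropy for 4 symbols: H_max = log_2(4) = 2.0000 bits
Actual entropy: H(X) = 1.8648 bits
Redundancy: R = 2.0000 - 1.8648 = 0.1352 bits

This redundancy represents potential for compression: the source could be compressed by 0.1352 bits per symbol.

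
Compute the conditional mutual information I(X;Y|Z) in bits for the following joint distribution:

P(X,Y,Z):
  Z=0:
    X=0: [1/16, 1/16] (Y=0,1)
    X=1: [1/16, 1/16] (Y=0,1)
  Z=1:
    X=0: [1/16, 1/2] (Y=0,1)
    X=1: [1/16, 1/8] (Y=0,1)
0.0323 bits

Conditional mutual information: I(X;Y|Z) = H(X|Z) + H(Y|Z) - H(X,Y|Z)

H(Z) = 0.8113
H(X,Z) = 1.6697 → H(X|Z) = 0.8585
H(Y,Z) = 1.5488 → H(Y|Z) = 0.7375
H(X,Y,Z) = 2.3750 → H(X,Y|Z) = 1.5637

I(X;Y|Z) = 0.8585 + 0.7375 - 1.5637 = 0.0323 bits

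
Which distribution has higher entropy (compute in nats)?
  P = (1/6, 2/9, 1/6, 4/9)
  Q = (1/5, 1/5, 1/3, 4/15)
Q

Computing entropies in nats:
H(P) = 1.2919
H(Q) = 1.3624

Distribution Q has higher entropy.

Intuition: The distribution closer to uniform (more spread out) has higher entropy.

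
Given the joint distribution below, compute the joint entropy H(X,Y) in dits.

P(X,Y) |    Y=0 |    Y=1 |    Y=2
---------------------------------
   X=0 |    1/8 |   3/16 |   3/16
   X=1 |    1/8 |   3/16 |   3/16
0.7710 dits

Joint entropy is H(X,Y) = -Σ_{x,y} p(x,y) log p(x,y).

Summing over all non-zero entries:
H(X,Y) = -[1/8·log_10(1/8) + 3/16·log_10(3/16) + 3/16·log_10(3/16) + 1/8·log_10(1/8) + 3/16·log_10(3/16) + 3/16·log_10(3/16)]
H(X,Y) = 0.7710 dits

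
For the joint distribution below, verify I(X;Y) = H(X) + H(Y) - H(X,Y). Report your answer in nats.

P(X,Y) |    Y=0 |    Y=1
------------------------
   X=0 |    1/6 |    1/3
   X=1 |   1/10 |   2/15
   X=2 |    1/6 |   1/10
I(X;Y) = 0.0302 nats

Mutual information has multiple equivalent forms:
- I(X;Y) = H(X) - H(X|Y)
- I(X;Y) = H(Y) - H(Y|X)
- I(X;Y) = H(X) + H(Y) - H(X,Y)

Computing all quantities:
H(X) = 1.0386, H(Y) = 0.6842, H(X,Y) = 1.6926
H(X|Y) = 1.0084, H(Y|X) = 0.6540

Verification:
H(X) - H(X|Y) = 1.0386 - 1.0084 = 0.0302
H(Y) - H(Y|X) = 0.6842 - 0.6540 = 0.0302
H(X) + H(Y) - H(X,Y) = 1.0386 + 0.6842 - 1.6926 = 0.0302

All forms give I(X;Y) = 0.0302 nats. ✓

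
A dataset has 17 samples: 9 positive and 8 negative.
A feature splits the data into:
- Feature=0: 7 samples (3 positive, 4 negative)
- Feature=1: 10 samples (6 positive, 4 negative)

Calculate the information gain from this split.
0.0207 bits

Information Gain = H(Y) - H(Y|Feature)

Before split:
P(positive) = 9/17 = 0.5294
H(Y) = 0.9975 bits

After split:
Feature=0: H = 0.9852 bits (weight = 7/17)
Feature=1: H = 0.9710 bits (weight = 10/17)
H(Y|Feature) = (7/17)×0.9852 + (10/17)×0.9710 = 0.9768 bits

Information Gain = 0.9975 - 0.9768 = 0.0207 bits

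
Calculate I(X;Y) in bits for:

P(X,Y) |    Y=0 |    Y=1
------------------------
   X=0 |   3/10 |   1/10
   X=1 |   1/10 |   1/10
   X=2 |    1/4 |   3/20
0.0278 bits

Mutual information: I(X;Y) = H(X) + H(Y) - H(X,Y)

Marginals:
P(X) = (2/5, 1/5, 2/5), H(X) = 1.5219 bits
P(Y) = (13/20, 7/20), H(Y) = 0.9341 bits

Joint entropy: H(X,Y) = 2.4282 bits

I(X;Y) = 1.5219 + 0.9341 - 2.4282 = 0.0278 bits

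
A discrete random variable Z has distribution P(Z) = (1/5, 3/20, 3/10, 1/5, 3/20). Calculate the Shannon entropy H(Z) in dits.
0.6836 dits

Shannon entropy is H(X) = -Σ p(x) log p(x).

For P = (1/5, 3/20, 3/10, 1/5, 3/20):
H = -1/5 × log_10(1/5) -3/20 × log_10(3/20) -3/10 × log_10(3/10) -1/5 × log_10(1/5) -3/20 × log_10(3/20)
H = 0.6836 dits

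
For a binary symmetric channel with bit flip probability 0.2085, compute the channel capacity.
0.2614 bits

For a binary symmetric channel (BSC) with error probability p:
Capacity C = 1 - H(p) bits per symbol

where H(p) = -p log₂(p) - (1-p) log₂(1-p) is the binary entropy function.

H(0.2085) = 0.7386 bits
C = 1 - 0.7386 = 0.2614 bits per symbol

This means we can reliably transmit up to 0.2614 bits of information per channel use.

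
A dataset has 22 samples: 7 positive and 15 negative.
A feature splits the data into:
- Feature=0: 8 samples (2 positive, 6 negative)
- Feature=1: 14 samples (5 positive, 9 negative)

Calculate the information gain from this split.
0.0090 bits

Information Gain = H(Y) - H(Y|Feature)

Before split:
P(positive) = 7/22 = 0.3182
H(Y) = 0.9024 bits

After split:
Feature=0: H = 0.8113 bits (weight = 8/22)
Feature=1: H = 0.9403 bits (weight = 14/22)
H(Y|Feature) = (8/22)×0.8113 + (14/22)×0.9403 = 0.8934 bits

Information Gain = 0.9024 - 0.8934 = 0.0090 bits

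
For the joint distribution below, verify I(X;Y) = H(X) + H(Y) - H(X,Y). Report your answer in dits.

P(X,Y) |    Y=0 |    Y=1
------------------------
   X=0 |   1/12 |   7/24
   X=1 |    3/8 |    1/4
I(X;Y) = 0.0306 dits

Mutual information has multiple equivalent forms:
- I(X;Y) = H(X) - H(X|Y)
- I(X;Y) = H(Y) - H(Y|X)
- I(X;Y) = H(X) + H(Y) - H(X,Y)

Computing all quantities:
H(X) = 0.2873, H(Y) = 0.2995, H(X,Y) = 0.5563
H(X|Y) = 0.2567, H(Y|X) = 0.2689

Verification:
H(X) - H(X|Y) = 0.2873 - 0.2567 = 0.0306
H(Y) - H(Y|X) = 0.2995 - 0.2689 = 0.0306
H(X) + H(Y) - H(X,Y) = 0.2873 + 0.2995 - 0.5563 = 0.0306

All forms give I(X;Y) = 0.0306 dits. ✓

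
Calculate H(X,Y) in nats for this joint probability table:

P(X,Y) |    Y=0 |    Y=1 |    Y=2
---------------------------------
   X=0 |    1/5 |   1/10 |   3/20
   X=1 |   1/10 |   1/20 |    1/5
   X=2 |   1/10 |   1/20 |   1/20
2.0685 nats

Joint entropy is H(X,Y) = -Σ_{x,y} p(x,y) log p(x,y).

Summing over all non-zero entries:
H(X,Y) = -[1/5·log_e(1/5) + 1/10·log_e(1/10) + 3/20·log_e(3/20) + 1/10·log_e(1/10) + 1/20·log_e(1/20) + 1/5·log_e(1/5) + 1/10·log_e(1/10) + 1/20·log_e(1/20) + 1/20·log_e(1/20)]
H(X,Y) = 2.0685 nats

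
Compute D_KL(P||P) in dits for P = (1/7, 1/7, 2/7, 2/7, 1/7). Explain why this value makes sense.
0.0000 dits

KL divergence satisfies the Gibbs inequality: D_KL(P||Q) ≥ 0 for all distributions P, Q.

D_KL(P||Q) = Σ p(x) log(p(x)/q(x))
Each term is p(x) × log_10(p(x)/p(x)) = p(x) × log_10(1) = 0, so the sum is 0.
D_KL(P||Q) = 0.0000 dits

When P = Q, the KL divergence is exactly 0, as there is no 'divergence' between identical distributions.

This non-negativity is a fundamental property: relative entropy cannot be negative because it measures how different Q is from P.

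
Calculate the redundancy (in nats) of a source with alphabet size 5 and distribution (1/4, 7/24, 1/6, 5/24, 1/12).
0.0710 nats

Redundancy measures how far a source is from maximum entropy:
R = H_max - H(X)

Maximum entropy for 5 symbols: H_max = log_e(5) = 1.6094 nats
Actual entropy: H(X) = 1.5384 nats
Redundancy: R = 1.6094 - 1.5384 = 0.0710 nats

This redundancy represents potential for compression: the source could be compressed by 0.0710 nats per symbol.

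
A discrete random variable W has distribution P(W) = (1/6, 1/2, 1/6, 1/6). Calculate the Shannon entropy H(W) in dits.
0.5396 dits

Shannon entropy is H(X) = -Σ p(x) log p(x).

For P = (1/6, 1/2, 1/6, 1/6):
H = -1/6 × log_10(1/6) -1/2 × log_10(1/2) -1/6 × log_10(1/6) -1/6 × log_10(1/6)
H = 0.5396 dits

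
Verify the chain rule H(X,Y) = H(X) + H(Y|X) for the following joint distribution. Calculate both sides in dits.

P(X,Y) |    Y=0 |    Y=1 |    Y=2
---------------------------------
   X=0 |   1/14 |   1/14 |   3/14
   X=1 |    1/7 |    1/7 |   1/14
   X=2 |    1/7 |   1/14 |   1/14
H(X,Y) = 0.9149, H(X) = 0.4748, H(Y|X) = 0.4400 (all in dits)

Chain rule: H(X,Y) = H(X) + H(Y|X)

Left side — joint entropy directly:
H(X,Y) = -Σ p(x,y) log p(x,y) = 0.9149 dits

Right side — compute H(Y|X) from the conditional distributions:
P(X) = (5/14, 5/14, 2/7), so H(X) = 0.4748 dits
H(Y|X) = Σ_x P(X=x) · H(Y|X=x):
  P(Y|X=0) = (1/5, 1/5, 3/5), H(Y|X=0) = 0.4127, weight P(X=0) = 5/14
  P(Y|X=1) = (2/5, 2/5, 1/5), H(Y|X=1) = 0.4581, weight P(X=1) = 5/14
  P(Y|X=2) = (1/2, 1/4, 1/4), H(Y|X=2) = 0.4515, weight P(X=2) = 2/7
H(Y|X) = 0.4400 dits

H(X) + H(Y|X) = 0.4748 + 0.4400 = 0.9149 dits

Both sides equal 0.9149 dits. ✓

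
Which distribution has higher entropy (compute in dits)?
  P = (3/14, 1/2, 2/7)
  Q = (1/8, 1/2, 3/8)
P

Computing entropies in dits:
H(P) = 0.4493
H(Q) = 0.4231

Distribution P has higher entropy.

Intuition: The distribution closer to uniform (more spread out) has higher entropy.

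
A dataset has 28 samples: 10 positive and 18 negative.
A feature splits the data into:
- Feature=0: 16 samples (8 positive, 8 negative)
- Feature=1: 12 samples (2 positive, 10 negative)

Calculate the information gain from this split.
0.0903 bits

Information Gain = H(Y) - H(Y|Feature)

Before split:
P(positive) = 10/28 = 0.3571
H(Y) = 0.9403 bits

After split:
Feature=0: H = 1.0000 bits (weight = 16/28)
Feature=1: H = 0.6500 bits (weight = 12/28)
H(Y|Feature) = (16/28)×1.0000 + (12/28)×0.6500 = 0.8500 bits

Information Gain = 0.9403 - 0.8500 = 0.0903 bits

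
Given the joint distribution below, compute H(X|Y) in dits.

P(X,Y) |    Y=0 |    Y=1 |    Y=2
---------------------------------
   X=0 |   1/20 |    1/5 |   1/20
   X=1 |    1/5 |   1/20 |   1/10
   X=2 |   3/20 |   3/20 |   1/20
0.4288 dits

Using the chain rule: H(X|Y) = H(X,Y) - H(Y)

First, compute H(X,Y) = 0.8870 dits

Marginal P(Y) = (2/5, 2/5, 1/5)
H(Y) = 0.4581 dits

H(X|Y) = H(X,Y) - H(Y) = 0.8870 - 0.4581 = 0.4288 dits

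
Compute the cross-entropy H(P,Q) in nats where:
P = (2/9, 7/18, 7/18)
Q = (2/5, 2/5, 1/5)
1.1858 nats

Cross-entropy: H(P,Q) = -Σ p(x) log q(x)

Alternatively: H(P,Q) = H(P) + D_KL(P||Q)
H(P) = 1.0688 nats
D_KL(P||Q) = 0.1170 nats

H(P,Q) = 1.0688 + 0.1170 = 1.1858 nats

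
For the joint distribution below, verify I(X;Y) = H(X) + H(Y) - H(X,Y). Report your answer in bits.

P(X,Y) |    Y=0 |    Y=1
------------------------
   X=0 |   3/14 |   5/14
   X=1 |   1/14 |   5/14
I(X;Y) = 0.0391 bits

Mutual information has multiple equivalent forms:
- I(X;Y) = H(X) - H(X|Y)
- I(X;Y) = H(Y) - H(Y|X)
- I(X;Y) = H(X) + H(Y) - H(X,Y)

Computing all quantities:
H(X) = 0.9852, H(Y) = 0.8631, H(X,Y) = 1.8092
H(X|Y) = 0.9461, H(Y|X) = 0.8240

Verification:
H(X) - H(X|Y) = 0.9852 - 0.9461 = 0.0391
H(Y) - H(Y|X) = 0.8631 - 0.8240 = 0.0391
H(X) + H(Y) - H(X,Y) = 0.9852 + 0.8631 - 1.8092 = 0.0391

All forms give I(X;Y) = 0.0391 bits. ✓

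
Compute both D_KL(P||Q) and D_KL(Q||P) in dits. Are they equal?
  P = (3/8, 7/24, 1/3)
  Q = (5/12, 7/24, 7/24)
D_KL(P||Q) = 0.0022, D_KL(Q||P) = 0.0022

KL divergence is not symmetric: D_KL(P||Q) ≠ D_KL(Q||P) in general.

D_KL(P||Q) = 0.0022 dits
D_KL(Q||P) = 0.0022 dits

In this case they happen to be equal (to 4 decimal places).

This asymmetry is why KL divergence is not a true distance metric.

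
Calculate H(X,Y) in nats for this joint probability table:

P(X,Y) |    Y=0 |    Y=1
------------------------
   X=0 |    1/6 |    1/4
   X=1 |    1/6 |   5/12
1.3086 nats

Joint entropy is H(X,Y) = -Σ_{x,y} p(x,y) log p(x,y).

Summing over all non-zero entries:
H(X,Y) = -[1/6·log_e(1/6) + 1/4·log_e(1/4) + 1/6·log_e(1/6) + 5/12·log_e(5/12)]
H(X,Y) = 1.3086 nats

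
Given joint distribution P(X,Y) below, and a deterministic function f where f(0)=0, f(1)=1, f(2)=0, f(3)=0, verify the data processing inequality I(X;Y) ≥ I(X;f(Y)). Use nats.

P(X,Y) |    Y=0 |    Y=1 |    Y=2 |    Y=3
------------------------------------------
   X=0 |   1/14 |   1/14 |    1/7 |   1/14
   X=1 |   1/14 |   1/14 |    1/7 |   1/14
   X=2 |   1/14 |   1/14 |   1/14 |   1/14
I(X;Y) = 0.0104, I(X;f(Y)) = 0.0015, inequality holds: 0.0104 ≥ 0.0015

Data Processing Inequality: For any Markov chain X → Y → Z, we have I(X;Y) ≥ I(X;Z).

Here Z = f(Y) is a deterministic function of Y, forming X → Y → Z.

Original I(X;Y) = 0.0104 nats

After applying f:
P(X,Z) where Z=f(Y):
- P(X,Z=0) = P(X,Y=0) + P(X,Y=2) + P(X,Y=3)
- P(X,Z=1) = P(X,Y=1)

I(X;Z) = I(X;f(Y)) = 0.0015 nats

Verification: 0.0104 ≥ 0.0015 ✓

Information cannot be created by processing; the function f can only lose information about X.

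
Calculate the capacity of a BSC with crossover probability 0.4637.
0.0038 bits

For a binary symmetric channel (BSC) with error probability p:
Capacity C = 1 - H(p) bits per symbol

where H(p) = -p log₂(p) - (1-p) log₂(1-p) is the binary entropy function.

H(0.4637) = 0.9962 bits
C = 1 - 0.9962 = 0.0038 bits per symbol

This means we can reliably transmit up to 0.0038 bits of information per channel use.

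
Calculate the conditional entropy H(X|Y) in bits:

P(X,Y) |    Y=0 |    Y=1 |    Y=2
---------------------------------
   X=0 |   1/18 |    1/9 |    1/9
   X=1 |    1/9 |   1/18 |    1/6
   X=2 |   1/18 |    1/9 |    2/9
1.5213 bits

Using the chain rule: H(X|Y) = H(X,Y) - H(Y)

First, compute H(X,Y) = 3.0169 bits

Marginal P(Y) = (2/9, 5/18, 1/2)
H(Y) = 1.4955 bits

H(X|Y) = H(X,Y) - H(Y) = 3.0169 - 1.4955 = 1.5213 bits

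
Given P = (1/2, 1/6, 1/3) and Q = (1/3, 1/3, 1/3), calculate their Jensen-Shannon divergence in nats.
0.0225 nats

Jensen-Shannon divergence is:
JSD(P||Q) = 0.5 × D_KL(P||M) + 0.5 × D_KL(Q||M)
where M = 0.5 × (P + Q) is the mixture distribution.

M = 0.5 × (1/2, 1/6, 1/3) + 0.5 × (1/3, 1/3, 1/3) = (5/12, 1/4, 1/3)

D_KL(P||M) = 0.0236 nats
D_KL(Q||M) = 0.0215 nats

JSD(P||Q) = 0.5 × 0.0236 + 0.5 × 0.0215 = 0.0225 nats

Unlike KL divergence, JSD is symmetric and bounded: 0 ≤ JSD ≤ log(2).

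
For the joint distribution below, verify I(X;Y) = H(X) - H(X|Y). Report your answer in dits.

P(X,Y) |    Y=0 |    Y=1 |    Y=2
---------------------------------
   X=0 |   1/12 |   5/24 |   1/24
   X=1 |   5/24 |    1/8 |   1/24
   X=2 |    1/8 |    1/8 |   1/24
I(X;Y) = 0.0165 dits

Mutual information has multiple equivalent forms:
- I(X;Y) = H(X) - H(X|Y)
- I(X;Y) = H(Y) - H(Y|X)
- I(X;Y) = H(X) + H(Y) - H(X,Y)

Computing all quantities:
H(X) = 0.4749, H(Y) = 0.4266, H(X,Y) = 0.8850
H(X|Y) = 0.4584, H(Y|X) = 0.4101

Verification:
H(X) - H(X|Y) = 0.4749 - 0.4584 = 0.0165
H(Y) - H(Y|X) = 0.4266 - 0.4101 = 0.0165
H(X) + H(Y) - H(X,Y) = 0.4749 + 0.4266 - 0.8850 = 0.0165

All forms give I(X;Y) = 0.0165 dits. ✓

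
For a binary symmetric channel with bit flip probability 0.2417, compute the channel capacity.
0.2021 bits

For a binary symmetric channel (BSC) with error probability p:
Capacity C = 1 - H(p) bits per symbol

where H(p) = -p log₂(p) - (1-p) log₂(1-p) is the binary entropy function.

H(0.2417) = 0.7979 bits
C = 1 - 0.7979 = 0.2021 bits per symbol

This means we can reliably transmit up to 0.2021 bits of information per channel use.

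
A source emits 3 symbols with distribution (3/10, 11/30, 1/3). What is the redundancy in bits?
0.0048 bits

Redundancy measures how far a source is from maximum entropy:
R = H_max - H(X)

Maximum entropy for 3 symbols: H_max = log_2(3) = 1.5850 bits
Actual entropy: H(X) = 1.5801 bits
Redundancy: R = 1.5850 - 1.5801 = 0.0048 bits

This redundancy represents potential for compression: the source could be compressed by 0.0048 bits per symbol.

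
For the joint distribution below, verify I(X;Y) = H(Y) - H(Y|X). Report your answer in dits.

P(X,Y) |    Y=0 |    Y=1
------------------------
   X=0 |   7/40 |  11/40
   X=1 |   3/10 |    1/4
I(X;Y) = 0.0053 dits

Mutual information has multiple equivalent forms:
- I(X;Y) = H(X) - H(X|Y)
- I(X;Y) = H(Y) - H(Y|X)
- I(X;Y) = H(X) + H(Y) - H(X,Y)

Computing all quantities:
H(X) = 0.2989, H(Y) = 0.3005, H(X,Y) = 0.5940
H(X|Y) = 0.2935, H(Y|X) = 0.2952

Verification:
H(X) - H(X|Y) = 0.2989 - 0.2935 = 0.0053
H(Y) - H(Y|X) = 0.3005 - 0.2952 = 0.0053
H(X) + H(Y) - H(X,Y) = 0.2989 + 0.3005 - 0.5940 = 0.0053

All forms give I(X;Y) = 0.0053 dits. ✓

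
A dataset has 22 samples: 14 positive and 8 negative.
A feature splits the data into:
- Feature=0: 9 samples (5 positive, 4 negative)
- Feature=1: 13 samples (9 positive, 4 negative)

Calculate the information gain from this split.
0.0140 bits

Information Gain = H(Y) - H(Y|Feature)

Before split:
P(positive) = 14/22 = 0.6364
H(Y) = 0.9457 bits

After split:
Feature=0: H = 0.9911 bits (weight = 9/22)
Feature=1: H = 0.8905 bits (weight = 13/22)
H(Y|Feature) = (9/22)×0.9911 + (13/22)×0.8905 = 0.9316 bits

Information Gain = 0.9457 - 0.9316 = 0.0140 bits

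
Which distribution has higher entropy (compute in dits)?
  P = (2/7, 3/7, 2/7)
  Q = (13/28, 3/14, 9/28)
P

Computing entropies in dits:
H(P) = 0.4686
H(Q) = 0.4565

Distribution P has higher entropy.

Intuition: The distribution closer to uniform (more spread out) has higher entropy.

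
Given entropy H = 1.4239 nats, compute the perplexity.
4.1533

Perplexity is e^H (or exp(H) for natural log).

H = 1.4239 nats
Perplexity = e^1.4239 = 4.1533

Interpretation: The model's uncertainty is equivalent to choosing uniformly among 4.2 options.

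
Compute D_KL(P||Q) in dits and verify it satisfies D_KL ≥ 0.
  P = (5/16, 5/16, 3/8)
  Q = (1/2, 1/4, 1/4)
0.0325 dits

KL divergence satisfies the Gibbs inequality: D_KL(P||Q) ≥ 0 for all distributions P, Q.

D_KL(P||Q) = Σ p(x) log(p(x)/q(x))
Term by term:
  x=0: 5/16 × log_10[(5/16)/(1/2)] = -0.0638
  x=1: 5/16 × log_10[(5/16)/(1/4)] = 0.0303
  x=2: 3/8 × log_10[(3/8)/(1/4)] = 0.0660
D_KL(P||Q) = 0.0325 dits

D_KL(P||Q) = 0.0325 ≥ 0 ✓

This non-negativity is a fundamental property: relative entropy cannot be negative because it measures how different Q is from P.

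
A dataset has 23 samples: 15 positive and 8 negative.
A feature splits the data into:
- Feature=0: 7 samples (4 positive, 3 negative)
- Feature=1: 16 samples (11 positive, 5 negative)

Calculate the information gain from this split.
0.0089 bits

Information Gain = H(Y) - H(Y|Feature)

Before split:
P(positive) = 15/23 = 0.6522
H(Y) = 0.9321 bits

After split:
Feature=0: H = 0.9852 bits (weight = 7/23)
Feature=1: H = 0.8960 bits (weight = 16/23)
H(Y|Feature) = (7/23)×0.9852 + (16/23)×0.8960 = 0.9232 bits

Information Gain = 0.9321 - 0.9232 = 0.0089 bits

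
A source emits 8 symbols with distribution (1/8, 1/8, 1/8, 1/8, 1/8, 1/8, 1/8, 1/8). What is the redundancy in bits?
0.0000 bits

Redundancy measures how far a source is from maximum entropy:
R = H_max - H(X)

Maximum entropy for 8 symbols: H_max = log_2(8) = 3.0000 bits
Actual entropy: H(X) = 3.0000 bits
Redundancy: R = 3.0000 - 3.0000 = 0.0000 bits

This redundancy represents potential for compression: the source could be compressed by 0.0000 bits per symbol.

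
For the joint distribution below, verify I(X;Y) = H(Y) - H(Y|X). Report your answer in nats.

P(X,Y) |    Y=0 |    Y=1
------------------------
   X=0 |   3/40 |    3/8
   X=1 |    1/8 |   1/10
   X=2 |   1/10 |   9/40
I(X;Y) = 0.0529 nats

Mutual information has multiple equivalent forms:
- I(X;Y) = H(X) - H(X|Y)
- I(X;Y) = H(Y) - H(Y|X)
- I(X;Y) = H(X) + H(Y) - H(X,Y)

Computing all quantities:
H(X) = 1.0602, H(Y) = 0.6109, H(X,Y) = 1.6182
H(X|Y) = 1.0073, H(Y|X) = 0.5579

Verification:
H(X) - H(X|Y) = 1.0602 - 1.0073 = 0.0529
H(Y) - H(Y|X) = 0.6109 - 0.5579 = 0.0529
H(X) + H(Y) - H(X,Y) = 1.0602 + 0.6109 - 1.6182 = 0.0529

All forms give I(X;Y) = 0.0529 nats. ✓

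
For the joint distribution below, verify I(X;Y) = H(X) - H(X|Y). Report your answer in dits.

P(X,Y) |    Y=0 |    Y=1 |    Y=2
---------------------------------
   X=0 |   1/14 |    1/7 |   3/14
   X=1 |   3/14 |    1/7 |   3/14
I(X;Y) = 0.0118 dits

Mutual information has multiple equivalent forms:
- I(X;Y) = H(X) - H(X|Y)
- I(X;Y) = H(Y) - H(Y|X)
- I(X;Y) = H(X) + H(Y) - H(X,Y)

Computing all quantities:
H(X) = 0.2966, H(Y) = 0.4686, H(X,Y) = 0.7534
H(X|Y) = 0.2848, H(Y|X) = 0.4568

Verification:
H(X) - H(X|Y) = 0.2966 - 0.2848 = 0.0118
H(Y) - H(Y|X) = 0.4686 - 0.4568 = 0.0118
H(X) + H(Y) - H(X,Y) = 0.2966 + 0.4686 - 0.7534 = 0.0118

All forms give I(X;Y) = 0.0118 dits. ✓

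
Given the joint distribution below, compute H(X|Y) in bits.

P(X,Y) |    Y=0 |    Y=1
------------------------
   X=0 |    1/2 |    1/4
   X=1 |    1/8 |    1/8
0.7956 bits

Using the chain rule: H(X|Y) = H(X,Y) - H(Y)

First, compute H(X,Y) = 1.7500 bits

Marginal P(Y) = (5/8, 3/8)
H(Y) = 0.9544 bits

H(X|Y) = H(X,Y) - H(Y) = 1.7500 - 0.9544 = 0.7956 bits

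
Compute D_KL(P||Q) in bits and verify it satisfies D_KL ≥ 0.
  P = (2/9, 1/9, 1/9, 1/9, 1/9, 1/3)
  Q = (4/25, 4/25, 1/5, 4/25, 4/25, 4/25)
0.1887 bits

KL divergence satisfies the Gibbs inequality: D_KL(P||Q) ≥ 0 for all distributions P, Q.

D_KL(P||Q) = Σ p(x) log(p(x)/q(x))
Term by term:
  x=0: 2/9 × log_2[(2/9)/(4/25)] = 0.1053
  x=1: 1/9 × log_2[(1/9)/(4/25)] = -0.0585
  x=2: 1/9 × log_2[(1/9)/(1/5)] = -0.0942
  x=3: 1/9 × log_2[(1/9)/(4/25)] = -0.0585
  x=4: 1/9 × log_2[(1/9)/(4/25)] = -0.0585
  x=5: 1/3 × log_2[(1/3)/(4/25)] = 0.3530
D_KL(P||Q) = 0.1887 bits

D_KL(P||Q) = 0.1887 ≥ 0 ✓

This non-negativity is a fundamental property: relative entropy cannot be negative because it measures how different Q is from P.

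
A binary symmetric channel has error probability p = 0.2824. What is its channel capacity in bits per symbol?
0.1413 bits

For a binary symmetric channel (BSC) with error probability p:
Capacity C = 1 - H(p) bits per symbol

where H(p) = -p log₂(p) - (1-p) log₂(1-p) is the binary entropy function.

H(0.2824) = 0.8587 bits
C = 1 - 0.8587 = 0.1413 bits per symbol

This means we can reliably transmit up to 0.1413 bits of information per channel use.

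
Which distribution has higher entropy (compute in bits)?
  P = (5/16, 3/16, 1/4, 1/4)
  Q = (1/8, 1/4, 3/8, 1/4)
P

Computing entropies in bits:
H(P) = 1.9772
H(Q) = 1.9056

Distribution P has higher entropy.

Intuition: The distribution closer to uniform (more spread out) has higher entropy.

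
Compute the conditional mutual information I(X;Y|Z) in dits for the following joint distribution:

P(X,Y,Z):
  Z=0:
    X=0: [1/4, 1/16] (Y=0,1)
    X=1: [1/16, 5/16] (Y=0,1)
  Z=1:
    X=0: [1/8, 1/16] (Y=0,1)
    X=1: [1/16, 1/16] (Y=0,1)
0.0663 dits

Conditional mutual information: I(X;Y|Z) = H(X|Z) + H(Y|Z) - H(X,Y|Z)

H(Z) = 0.2697
H(X,Z) = 0.5668 → H(X|Z) = 0.2971
H(Y,Z) = 0.5668 → H(Y|Z) = 0.2971
H(X,Y,Z) = 0.7975 → H(X,Y|Z) = 0.5278

I(X;Y|Z) = 0.2971 + 0.2971 - 0.5278 = 0.0663 dits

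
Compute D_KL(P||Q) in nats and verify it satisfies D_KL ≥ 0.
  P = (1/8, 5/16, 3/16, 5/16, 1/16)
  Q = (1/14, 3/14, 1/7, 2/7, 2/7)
0.1719 nats

KL divergence satisfies the Gibbs inequality: D_KL(P||Q) ≥ 0 for all distributions P, Q.

D_KL(P||Q) = Σ p(x) log(p(x)/q(x))
Term by term:
  x=0: 1/8 × log_e[(1/8)/(1/14)] = 0.0700
  x=1: 5/16 × log_e[(5/16)/(3/14)] = 0.1179
  x=2: 3/16 × log_e[(3/16)/(1/7)] = 0.0510
  x=3: 5/16 × log_e[(5/16)/(2/7)] = 0.0280
  x=4: 1/16 × log_e[(1/16)/(2/7)] = -0.0950
D_KL(P||Q) = 0.1719 nats

D_KL(P||Q) = 0.1719 ≥ 0 ✓

This non-negativity is a fundamental property: relative entropy cannot be negative because it measures how different Q is from P.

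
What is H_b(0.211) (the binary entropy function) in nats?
0.5153 nats

The binary entropy function is:
H(p) = -p log(p) - (1-p) log(1-p)

H(0.211) = -0.211 × log_e(0.211) - 0.789 × log_e(0.789)
H(0.211) = 0.5153 nats

Note: Binary entropy is maximized at p=0.5 (H=1 bit) and minimized at p=0 or p=1 (H=0).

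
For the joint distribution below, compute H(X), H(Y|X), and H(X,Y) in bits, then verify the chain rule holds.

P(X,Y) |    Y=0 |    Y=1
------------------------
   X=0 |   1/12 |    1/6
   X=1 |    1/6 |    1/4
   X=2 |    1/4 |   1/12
H(X,Y) = 2.4591, H(X) = 1.5546, H(Y|X) = 0.9046 (all in bits)

Chain rule: H(X,Y) = H(X) + H(Y|X)

Left side — joint entropy directly:
H(X,Y) = -Σ p(x,y) log p(x,y) = 2.4591 bits

Right side — compute H(Y|X) from the conditional distributions:
P(X) = (1/4, 5/12, 1/3), so H(X) = 1.5546 bits
H(Y|X) = Σ_x P(X=x) · H(Y|X=x):
  P(Y|X=0) = (1/3, 2/3), H(Y|X=0) = 0.9183, weight P(X=0) = 1/4
  P(Y|X=1) = (2/5, 3/5), H(Y|X=1) = 0.9710, weight P(X=1) = 5/12
  P(Y|X=2) = (3/4, 1/4), H(Y|X=2) = 0.8113, weight P(X=2) = 1/3
H(Y|X) = 0.9046 bits

H(X) + H(Y|X) = 1.5546 + 0.9046 = 2.4591 bits

Both sides equal 2.4591 bits. ✓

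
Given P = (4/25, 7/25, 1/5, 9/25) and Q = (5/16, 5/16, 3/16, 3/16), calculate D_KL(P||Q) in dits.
0.0477 dits

KL divergence: D_KL(P||Q) = Σ p(x) log(p(x)/q(x))

Computing term by term:
  x=0: 4/25 × log_10[(4/25)/(5/16)] = 4/25 × -0.2907 = -0.0465
  x=1: 7/25 × log_10[(7/25)/(5/16)] = 7/25 × -0.0477 = -0.0134
  x=2: 1/5 × log_10[(1/5)/(3/16)] = 1/5 × 0.0280 = 0.0056
  x=3: 9/25 × log_10[(9/25)/(3/16)] = 9/25 × 0.2833 = 0.1020

D_KL(P||Q) = 0.0477 dits

Note: KL divergence is always non-negative and equals 0 iff P = Q.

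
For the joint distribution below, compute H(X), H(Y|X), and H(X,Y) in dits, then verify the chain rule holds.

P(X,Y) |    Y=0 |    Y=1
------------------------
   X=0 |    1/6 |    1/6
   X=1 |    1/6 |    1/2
H(X,Y) = 0.5396, H(X) = 0.2764, H(Y|X) = 0.2632 (all in dits)

Chain rule: H(X,Y) = H(X) + H(Y|X)

Left side — joint entropy directly:
H(X,Y) = -Σ p(x,y) log p(x,y) = 0.5396 dits

Right side — compute H(Y|X) from the conditional distributions:
P(X) = (1/3, 2/3), so H(X) = 0.2764 dits
H(Y|X) = Σ_x P(X=x) · H(Y|X=x):
  P(Y|X=0) = (1/2, 1/2), H(Y|X=0) = 0.3010, weight P(X=0) = 1/3
  P(Y|X=1) = (1/4, 3/4), H(Y|X=1) = 0.2442, weight P(X=1) = 2/3
H(Y|X) = 0.2632 dits

H(X) + H(Y|X) = 0.2764 + 0.2632 = 0.5396 dits

Both sides equal 0.5396 dits. ✓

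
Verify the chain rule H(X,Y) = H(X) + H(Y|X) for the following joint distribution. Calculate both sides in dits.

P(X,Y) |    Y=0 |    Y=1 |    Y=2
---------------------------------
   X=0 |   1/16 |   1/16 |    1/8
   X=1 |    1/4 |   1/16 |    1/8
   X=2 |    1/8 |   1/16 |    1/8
H(X,Y) = 0.9031, H(X) = 0.4654, H(Y|X) = 0.4376 (all in dits)

Chain rule: H(X,Y) = H(X) + H(Y|X)

Left side — joint entropy directly:
H(X,Y) = -Σ p(x,y) log p(x,y) = 0.9031 dits

Right side — compute H(Y|X) from the conditional distributions:
P(X) = (1/4, 7/16, 5/16), so H(X) = 0.4654 dits
H(Y|X) = Σ_x P(X=x) · H(Y|X=x):
  P(Y|X=0) = (1/4, 1/4, 1/2), H(Y|X=0) = 0.4515, weight P(X=0) = 1/4
  P(Y|X=1) = (4/7, 1/7, 2/7), H(Y|X=1) = 0.4151, weight P(X=1) = 7/16
  P(Y|X=2) = (2/5, 1/5, 2/5), H(Y|X=2) = 0.4581, weight P(X=2) = 5/16
H(Y|X) = 0.4376 dits

H(X) + H(Y|X) = 0.4654 + 0.4376 = 0.9031 dits

Both sides equal 0.9031 dits. ✓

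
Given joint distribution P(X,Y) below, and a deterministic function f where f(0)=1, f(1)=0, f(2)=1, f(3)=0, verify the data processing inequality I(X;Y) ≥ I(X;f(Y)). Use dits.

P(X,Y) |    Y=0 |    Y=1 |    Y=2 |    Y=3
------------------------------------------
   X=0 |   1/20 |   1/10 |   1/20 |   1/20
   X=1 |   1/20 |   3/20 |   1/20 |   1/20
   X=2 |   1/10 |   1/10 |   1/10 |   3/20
I(X;Y) = 0.0156, I(X;f(Y)) = 0.0020, inequality holds: 0.0156 ≥ 0.0020

Data Processing Inequality: For any Markov chain X → Y → Z, we have I(X;Y) ≥ I(X;Z).

Here Z = f(Y) is a deterministic function of Y, forming X → Y → Z.

Original I(X;Y) = 0.0156 dits

After applying f:
P(X,Z) where Z=f(Y):
- P(X,Z=0) = P(X,Y=1) + P(X,Y=3)
- P(X,Z=1) = P(X,Y=0) + P(X,Y=2)

I(X;Z) = I(X;f(Y)) = 0.0020 dits

Verification: 0.0156 ≥ 0.0020 ✓

Information cannot be created by processing; the function f can only lose information about X.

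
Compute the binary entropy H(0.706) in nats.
0.6057 nats

The binary entropy function is:
H(p) = -p log(p) - (1-p) log(1-p)

H(0.706) = -0.706 × log_e(0.706) - 0.294 × log_e(0.294)
H(0.706) = 0.6057 nats

Note: Binary entropy is maximized at p=0.5 (H=1 bit) and minimized at p=0 or p=1 (H=0).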